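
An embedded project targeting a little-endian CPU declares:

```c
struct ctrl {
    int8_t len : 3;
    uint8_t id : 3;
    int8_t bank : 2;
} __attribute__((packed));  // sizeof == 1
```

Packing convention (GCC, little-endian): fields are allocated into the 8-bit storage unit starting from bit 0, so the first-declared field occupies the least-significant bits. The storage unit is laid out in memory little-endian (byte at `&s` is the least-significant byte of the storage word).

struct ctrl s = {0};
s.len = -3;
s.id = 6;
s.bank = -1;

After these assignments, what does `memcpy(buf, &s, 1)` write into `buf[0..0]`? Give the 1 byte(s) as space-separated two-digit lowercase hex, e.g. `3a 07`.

[0+:3] len=-3 & 0x7 = 0x5; word=0x05
[3+:3] id=6 & 0x7 = 0x6; word=0x35
[6+:2] bank=-1 & 0x3 = 0x3; word=0xf5
word = 0xf5 → little-endian bytes:
  [0]=0xf5

f5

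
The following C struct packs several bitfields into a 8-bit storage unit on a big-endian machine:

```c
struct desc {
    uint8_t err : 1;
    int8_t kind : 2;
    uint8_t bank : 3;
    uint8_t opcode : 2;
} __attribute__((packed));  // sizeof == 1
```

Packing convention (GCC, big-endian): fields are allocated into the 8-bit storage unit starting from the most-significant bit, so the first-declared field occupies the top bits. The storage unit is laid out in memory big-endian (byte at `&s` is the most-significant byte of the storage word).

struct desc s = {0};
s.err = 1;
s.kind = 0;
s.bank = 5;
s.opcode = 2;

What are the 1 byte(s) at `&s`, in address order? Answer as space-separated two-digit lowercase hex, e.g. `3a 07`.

96

err:1 = 1 → 0x1 << 7 → word 0x80
kind:2 = 0 → 0x0 << 5 → word 0x80
bank:3 = 5 → 0x5 << 2 → word 0x94
opcode:2 = 2 → 0x2 << 0 → word 0x96
word = 0x96 → big-endian bytes:
  [0]=0x96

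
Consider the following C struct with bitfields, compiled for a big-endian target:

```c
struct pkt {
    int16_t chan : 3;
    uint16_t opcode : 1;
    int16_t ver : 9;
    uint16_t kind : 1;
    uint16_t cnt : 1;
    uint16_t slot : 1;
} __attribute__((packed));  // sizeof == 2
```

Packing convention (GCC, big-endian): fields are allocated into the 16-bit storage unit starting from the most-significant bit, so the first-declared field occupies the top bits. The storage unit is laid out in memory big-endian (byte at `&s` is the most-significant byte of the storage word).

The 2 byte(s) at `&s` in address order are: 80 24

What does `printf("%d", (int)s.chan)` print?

-4

[0]=0x80 [1]=0x24 (big-endian) → word 0x8024
chan:3 @ bit 13 → (0x8024>>13)&0x7 = 0x4  ←
opcode:1 @ bit 12 → (0x8024>>12)&0x1 = 0x0
ver:9 @ bit 3 → (0x8024>>3)&0x1ff = 0x4
kind:1 @ bit 2 → (0x8024>>2)&0x1 = 0x1
cnt:1 @ bit 1 → (0x8024>>1)&0x1 = 0x0
slot:1 @ bit 0 → (0x8024>>0)&0x1 = 0x0
chan signed 3b, MSB=1: 4 - 8 = -4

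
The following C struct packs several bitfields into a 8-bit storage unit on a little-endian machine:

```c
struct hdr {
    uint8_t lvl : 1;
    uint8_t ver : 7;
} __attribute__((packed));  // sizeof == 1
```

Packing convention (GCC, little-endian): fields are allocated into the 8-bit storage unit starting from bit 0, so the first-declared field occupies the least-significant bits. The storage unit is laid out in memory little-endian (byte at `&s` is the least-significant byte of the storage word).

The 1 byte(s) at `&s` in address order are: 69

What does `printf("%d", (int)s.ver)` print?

52

[0]=0x69 (little-endian) → word 0x69
lvl:1 @ bit 0 → (0x69>>0)&0x1 = 0x1
ver:7 @ bit 1 → (0x69>>1)&0x7f = 0x34  ←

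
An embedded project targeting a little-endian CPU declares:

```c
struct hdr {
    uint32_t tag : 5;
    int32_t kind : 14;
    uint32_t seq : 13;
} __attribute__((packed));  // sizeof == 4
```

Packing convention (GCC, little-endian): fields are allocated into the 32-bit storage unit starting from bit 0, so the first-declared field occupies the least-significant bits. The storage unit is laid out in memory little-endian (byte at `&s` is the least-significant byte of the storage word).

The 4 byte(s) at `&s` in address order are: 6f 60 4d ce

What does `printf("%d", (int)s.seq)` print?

6601

[0]=0x6f [1]=0x60 [2]=0x4d [3]=0xce (little-endian) → word 0xce4d606f
tag [0+:5] = (word>>0) & 0x1f = 15
kind [5+:14] = (word>>5) & 0x3fff = 11011
seq [19+:13] = (word>>19) & 0x1fff = 6601  ←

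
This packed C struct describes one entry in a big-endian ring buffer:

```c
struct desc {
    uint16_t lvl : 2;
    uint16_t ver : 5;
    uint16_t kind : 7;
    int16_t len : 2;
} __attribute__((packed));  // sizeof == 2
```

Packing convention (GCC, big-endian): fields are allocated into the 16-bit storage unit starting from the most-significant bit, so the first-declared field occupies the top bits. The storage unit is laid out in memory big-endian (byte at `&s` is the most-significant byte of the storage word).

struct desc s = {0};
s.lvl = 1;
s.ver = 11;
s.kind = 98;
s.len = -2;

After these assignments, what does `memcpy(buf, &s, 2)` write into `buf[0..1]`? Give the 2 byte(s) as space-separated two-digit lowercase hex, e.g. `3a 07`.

57 8a

[14+:2] lvl=1 & 0x3 = 0x1; word=0x4000
[9+:5] ver=11 & 0x1f = 0xb; word=0x5600
[2+:7] kind=98 & 0x7f = 0x62; word=0x5788
[0+:2] len=-2 & 0x3 = 0x2; word=0x578a
word = 0x578a → big-endian bytes:
  [0]=0x57  [1]=0x8a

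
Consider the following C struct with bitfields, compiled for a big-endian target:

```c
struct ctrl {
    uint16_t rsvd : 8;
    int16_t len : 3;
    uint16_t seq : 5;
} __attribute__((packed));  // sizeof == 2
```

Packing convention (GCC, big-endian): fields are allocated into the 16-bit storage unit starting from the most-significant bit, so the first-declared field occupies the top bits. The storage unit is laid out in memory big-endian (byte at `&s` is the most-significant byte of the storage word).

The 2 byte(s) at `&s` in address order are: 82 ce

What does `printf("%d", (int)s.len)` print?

-2

[0]=0x82 [1]=0xce (big-endian) → word 0x82ce
rsvd:8 @ bit 8 → (0x82ce>>8)&0xff = 0x82
len:3 @ bit 5 → (0x82ce>>5)&0x7 = 0x6  ←
seq:5 @ bit 0 → (0x82ce>>0)&0x1f = 0xe
len signed 3b, MSB=1: 6 - 8 = -2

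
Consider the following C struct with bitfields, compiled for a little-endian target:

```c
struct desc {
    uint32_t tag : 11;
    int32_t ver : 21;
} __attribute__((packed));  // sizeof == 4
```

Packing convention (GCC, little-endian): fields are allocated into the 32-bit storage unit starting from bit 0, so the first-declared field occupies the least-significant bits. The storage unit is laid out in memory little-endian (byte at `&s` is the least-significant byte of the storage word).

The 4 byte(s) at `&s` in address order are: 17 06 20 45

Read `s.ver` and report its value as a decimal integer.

566272

[0]=0x17 [1]=0x06 [2]=0x20 [3]=0x45 (little-endian) → word 0x45200617
tag:11 @ bit 0 → (0x45200617>>0)&0x7ff = 0x617
ver:21 @ bit 11 → (0x45200617>>11)&0x1fffff = 0x8a400  ←
ver signed 21b, MSB=0: value = 566272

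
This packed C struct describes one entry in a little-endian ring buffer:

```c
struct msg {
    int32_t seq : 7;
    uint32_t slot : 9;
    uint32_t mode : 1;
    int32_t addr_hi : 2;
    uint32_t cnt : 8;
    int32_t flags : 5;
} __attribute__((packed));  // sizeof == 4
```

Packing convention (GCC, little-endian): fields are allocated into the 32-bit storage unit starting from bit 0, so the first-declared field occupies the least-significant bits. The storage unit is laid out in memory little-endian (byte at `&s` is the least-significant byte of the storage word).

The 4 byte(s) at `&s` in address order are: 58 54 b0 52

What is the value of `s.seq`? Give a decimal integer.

-40

[0]=0x58 [1]=0x54 [2]=0xb0 [3]=0x52 (little-endian) → word 0x52b05458
seq [0+:7] = (word>>0) & 0x7f = 88  ←
slot [7+:9] = (word>>7) & 0x1ff = 168
mode [16+:1] = (word>>16) & 0x1 = 0
addr_hi [17+:2] = (word>>17) & 0x3 = 0
cnt [19+:8] = (word>>19) & 0xff = 86
flags [27+:5] = (word>>27) & 0x1f = 10
seq signed 7b, MSB=1: 88 - 128 = -40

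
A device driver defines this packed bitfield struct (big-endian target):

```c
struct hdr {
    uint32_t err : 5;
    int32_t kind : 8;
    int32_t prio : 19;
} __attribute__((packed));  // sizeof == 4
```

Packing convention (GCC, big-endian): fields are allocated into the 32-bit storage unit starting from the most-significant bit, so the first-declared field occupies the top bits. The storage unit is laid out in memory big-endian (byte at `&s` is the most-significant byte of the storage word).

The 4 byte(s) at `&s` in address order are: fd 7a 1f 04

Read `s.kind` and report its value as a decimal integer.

-81

[0]=0xfd [1]=0x7a [2]=0x1f [3]=0x04 (big-endian) → word 0xfd7a1f04
err:5 @ bit 27 → (0xfd7a1f04>>27)&0x1f = 0x1f
kind:8 @ bit 19 → (0xfd7a1f04>>19)&0xff = 0xaf  ←
prio:19 @ bit 0 → (0xfd7a1f04>>0)&0x7ffff = 0x21f04
kind signed 8b, MSB=1: 175 - 256 = -81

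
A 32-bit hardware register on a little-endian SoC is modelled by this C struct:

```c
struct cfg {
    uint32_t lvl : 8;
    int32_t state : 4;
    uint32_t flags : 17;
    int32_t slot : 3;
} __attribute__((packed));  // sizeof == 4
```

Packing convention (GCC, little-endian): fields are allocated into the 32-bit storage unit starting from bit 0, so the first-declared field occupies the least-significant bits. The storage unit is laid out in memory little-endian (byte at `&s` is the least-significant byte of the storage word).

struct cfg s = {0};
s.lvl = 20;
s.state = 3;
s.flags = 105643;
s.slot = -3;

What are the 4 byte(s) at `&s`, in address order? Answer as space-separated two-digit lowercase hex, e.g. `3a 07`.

[0+:8] lvl=20 & 0xff = 0x14; word=0x00000014
[8+:4] state=3 & 0xf = 0x3; word=0x00000314
[12+:17] flags=105643 & 0x1ffff = 0x19cab; word=0x19cab314
[29+:3] slot=-3 & 0x7 = 0x5; word=0xb9cab314
word = 0xb9cab314 → little-endian bytes:
  [0]=0x14  [1]=0xb3  [2]=0xca  [3]=0xb9

14 b3 ca b9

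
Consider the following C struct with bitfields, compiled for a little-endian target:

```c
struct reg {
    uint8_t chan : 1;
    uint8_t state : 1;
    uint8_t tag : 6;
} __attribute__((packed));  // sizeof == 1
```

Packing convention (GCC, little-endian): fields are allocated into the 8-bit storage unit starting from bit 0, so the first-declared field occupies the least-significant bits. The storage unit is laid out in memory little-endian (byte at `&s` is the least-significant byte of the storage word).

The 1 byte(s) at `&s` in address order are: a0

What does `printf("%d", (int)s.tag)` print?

[0]=0xa0 (little-endian) → word 0xa0
chan:1 @ bit 0 → (0xa0>>0)&0x1 = 0x0
state:1 @ bit 1 → (0xa0>>1)&0x1 = 0x0
tag:6 @ bit 2 → (0xa0>>2)&0x3f = 0x28  ←

40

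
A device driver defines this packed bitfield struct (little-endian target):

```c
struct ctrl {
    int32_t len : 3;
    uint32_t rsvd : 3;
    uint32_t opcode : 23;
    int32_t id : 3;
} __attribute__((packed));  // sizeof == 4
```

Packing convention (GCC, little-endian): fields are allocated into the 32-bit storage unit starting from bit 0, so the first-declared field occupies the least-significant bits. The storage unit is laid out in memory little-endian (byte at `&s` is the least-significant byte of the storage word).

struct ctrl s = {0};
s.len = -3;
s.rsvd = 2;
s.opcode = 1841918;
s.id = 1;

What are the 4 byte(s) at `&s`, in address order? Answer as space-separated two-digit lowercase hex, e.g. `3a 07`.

95 bf 06 27

len:3 = -3 → 0x5 << 0 → word 0x00000005
rsvd:3 = 2 → 0x2 << 3 → word 0x00000015
opcode:23 = 1841918 → 0x1c1afe << 6 → word 0x0706bf95
id:3 = 1 → 0x1 << 29 → word 0x2706bf95
word = 0x2706bf95 → little-endian bytes:
  [0]=0x95  [1]=0xbf  [2]=0x06  [3]=0x27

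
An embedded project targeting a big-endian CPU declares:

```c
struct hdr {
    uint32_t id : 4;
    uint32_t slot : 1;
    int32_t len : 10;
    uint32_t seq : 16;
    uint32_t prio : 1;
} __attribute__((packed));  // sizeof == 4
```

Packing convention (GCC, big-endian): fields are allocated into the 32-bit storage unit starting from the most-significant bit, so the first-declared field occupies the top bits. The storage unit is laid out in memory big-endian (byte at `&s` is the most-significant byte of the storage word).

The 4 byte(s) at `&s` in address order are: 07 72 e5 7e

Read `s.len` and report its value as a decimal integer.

[0]=0x07 [1]=0x72 [2]=0xe5 [3]=0x7e (big-endian) → word 0x0772e57e
id:4 @ bit 28 → (0x0772e57e>>28)&0xf = 0x0
slot:1 @ bit 27 → (0x0772e57e>>27)&0x1 = 0x0
len:10 @ bit 17 → (0x0772e57e>>17)&0x3ff = 0x3b9  ←
seq:16 @ bit 1 → (0x0772e57e>>1)&0xffff = 0x72bf
prio:1 @ bit 0 → (0x0772e57e>>0)&0x1 = 0x0
len signed 10b, MSB=1: 953 - 1024 = -71

-71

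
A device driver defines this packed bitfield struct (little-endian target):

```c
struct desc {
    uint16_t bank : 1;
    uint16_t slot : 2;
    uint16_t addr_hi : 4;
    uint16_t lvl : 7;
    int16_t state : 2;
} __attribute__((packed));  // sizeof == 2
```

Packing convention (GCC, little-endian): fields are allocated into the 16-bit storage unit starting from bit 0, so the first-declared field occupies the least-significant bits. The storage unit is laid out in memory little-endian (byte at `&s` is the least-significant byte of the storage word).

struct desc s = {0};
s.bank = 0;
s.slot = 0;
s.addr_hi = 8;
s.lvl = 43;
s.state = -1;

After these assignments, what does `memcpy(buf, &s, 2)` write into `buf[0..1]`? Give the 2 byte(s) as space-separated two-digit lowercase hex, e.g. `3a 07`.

[0+:1] bank=0 & 0x1 = 0x0; word=0x0000
[1+:2] slot=0 & 0x3 = 0x0; word=0x0000
[3+:4] addr_hi=8 & 0xf = 0x8; word=0x0040
[7+:7] lvl=43 & 0x7f = 0x2b; word=0x15c0
[14+:2] state=-1 & 0x3 = 0x3; word=0xd5c0
word = 0xd5c0 → little-endian bytes:
  [0]=0xc0  [1]=0xd5

c0 d5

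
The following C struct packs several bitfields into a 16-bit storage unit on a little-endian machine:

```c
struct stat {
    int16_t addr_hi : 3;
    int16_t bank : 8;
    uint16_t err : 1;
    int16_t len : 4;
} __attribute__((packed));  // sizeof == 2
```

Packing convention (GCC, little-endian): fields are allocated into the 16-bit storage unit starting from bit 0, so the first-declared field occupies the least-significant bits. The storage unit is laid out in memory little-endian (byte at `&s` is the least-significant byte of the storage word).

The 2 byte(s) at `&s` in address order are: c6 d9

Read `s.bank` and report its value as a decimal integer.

[0]=0xc6 [1]=0xd9 (little-endian) → word 0xd9c6
addr_hi:3 @ bit 0 → (0xd9c6>>0)&0x7 = 0x6
bank:8 @ bit 3 → (0xd9c6>>3)&0xff = 0x38  ←
err:1 @ bit 11 → (0xd9c6>>11)&0x1 = 0x1
len:4 @ bit 12 → (0xd9c6>>12)&0xf = 0xd
bank signed 8b, MSB=0: value = 56

56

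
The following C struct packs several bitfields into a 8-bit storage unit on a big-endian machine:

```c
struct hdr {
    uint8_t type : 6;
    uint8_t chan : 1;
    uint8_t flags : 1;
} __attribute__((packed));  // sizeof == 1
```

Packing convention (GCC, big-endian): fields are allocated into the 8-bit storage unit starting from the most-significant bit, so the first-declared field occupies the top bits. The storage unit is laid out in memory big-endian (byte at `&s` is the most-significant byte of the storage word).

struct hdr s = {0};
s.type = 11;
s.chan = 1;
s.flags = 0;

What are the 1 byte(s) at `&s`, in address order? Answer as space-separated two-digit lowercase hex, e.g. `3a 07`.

2e

type:6 = 11 → 0xb << 2 → word 0x2c
chan:1 = 1 → 0x1 << 1 → word 0x2e
flags:1 = 0 → 0x0 << 0 → word 0x2e
word = 0x2e → big-endian bytes:
  [0]=0x2e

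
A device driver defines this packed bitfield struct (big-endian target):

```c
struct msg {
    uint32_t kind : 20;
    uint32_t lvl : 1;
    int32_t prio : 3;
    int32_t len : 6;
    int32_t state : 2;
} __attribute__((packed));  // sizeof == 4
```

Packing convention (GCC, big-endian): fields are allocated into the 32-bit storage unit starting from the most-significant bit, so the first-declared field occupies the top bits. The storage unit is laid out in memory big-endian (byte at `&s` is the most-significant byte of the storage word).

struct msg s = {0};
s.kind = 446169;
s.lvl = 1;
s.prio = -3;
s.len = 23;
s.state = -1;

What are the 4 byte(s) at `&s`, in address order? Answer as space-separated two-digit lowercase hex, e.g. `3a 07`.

kind:20 = 446169 → 0x6ced9 << 12 → word 0x6ced9000
lvl:1 = 1 → 0x1 << 11 → word 0x6ced9800
prio:3 = -3 → 0x5 << 8 → word 0x6ced9d00
len:6 = 23 → 0x17 << 2 → word 0x6ced9d5c
state:2 = -1 → 0x3 << 0 → word 0x6ced9d5f
word = 0x6ced9d5f → big-endian bytes:
  [0]=0x6c  [1]=0xed  [2]=0x9d  [3]=0x5f

6c ed 9d 5f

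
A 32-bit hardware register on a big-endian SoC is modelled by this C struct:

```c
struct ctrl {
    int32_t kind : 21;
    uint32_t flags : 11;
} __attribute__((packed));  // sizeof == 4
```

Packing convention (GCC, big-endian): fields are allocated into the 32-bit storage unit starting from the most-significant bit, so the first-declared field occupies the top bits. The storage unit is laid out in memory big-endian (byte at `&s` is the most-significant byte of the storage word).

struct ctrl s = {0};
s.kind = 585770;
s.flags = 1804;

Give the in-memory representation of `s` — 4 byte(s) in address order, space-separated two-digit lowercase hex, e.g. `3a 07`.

[11+:21] kind=585770 & 0x1fffff = 0x8f02a; word=0x47815000
[0+:11] flags=1804 & 0x7ff = 0x70c; word=0x4781570c
word = 0x4781570c → big-endian bytes:
  [0]=0x47  [1]=0x81  [2]=0x57  [3]=0x0c

47 81 57 0c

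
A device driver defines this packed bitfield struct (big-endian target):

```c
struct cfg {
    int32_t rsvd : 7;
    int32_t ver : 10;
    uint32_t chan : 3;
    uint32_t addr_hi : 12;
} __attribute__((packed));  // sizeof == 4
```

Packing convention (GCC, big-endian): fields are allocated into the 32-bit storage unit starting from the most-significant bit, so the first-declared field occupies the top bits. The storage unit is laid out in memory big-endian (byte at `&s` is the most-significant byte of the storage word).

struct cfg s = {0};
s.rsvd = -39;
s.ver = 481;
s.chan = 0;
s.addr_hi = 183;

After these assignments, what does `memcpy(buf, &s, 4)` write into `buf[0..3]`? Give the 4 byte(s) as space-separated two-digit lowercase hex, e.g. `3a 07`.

b2 f0 80 b7

rsvd:7 = -39 → 0x59 << 25 → word 0xb2000000
ver:10 = 481 → 0x1e1 << 15 → word 0xb2f08000
chan:3 = 0 → 0x0 << 12 → word 0xb2f08000
addr_hi:12 = 183 → 0xb7 << 0 → word 0xb2f080b7
word = 0xb2f080b7 → big-endian bytes:
  [0]=0xb2  [1]=0xf0  [2]=0x80  [3]=0xb7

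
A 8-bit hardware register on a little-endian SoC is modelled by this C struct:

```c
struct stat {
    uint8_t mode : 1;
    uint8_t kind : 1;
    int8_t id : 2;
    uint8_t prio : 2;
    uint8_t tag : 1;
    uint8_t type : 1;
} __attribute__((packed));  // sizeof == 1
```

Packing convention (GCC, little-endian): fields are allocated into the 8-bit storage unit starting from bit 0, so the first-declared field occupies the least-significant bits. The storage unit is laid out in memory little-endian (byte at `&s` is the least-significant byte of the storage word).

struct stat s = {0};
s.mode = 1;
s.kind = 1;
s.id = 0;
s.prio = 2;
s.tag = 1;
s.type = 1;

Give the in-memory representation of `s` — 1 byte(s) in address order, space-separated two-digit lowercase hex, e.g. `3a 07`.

mode (1b) val=1 bits=0x1 at bit 0: 0x01
kind (1b) val=1 bits=0x1 at bit 1: 0x03
id (2b) val=0 bits=0x0 at bit 2: 0x03
prio (2b) val=2 bits=0x2 at bit 4: 0x23
tag (1b) val=1 bits=0x1 at bit 6: 0x63
type (1b) val=1 bits=0x1 at bit 7: 0xe3
word = 0xe3 → little-endian bytes:
  [0]=0xe3

e3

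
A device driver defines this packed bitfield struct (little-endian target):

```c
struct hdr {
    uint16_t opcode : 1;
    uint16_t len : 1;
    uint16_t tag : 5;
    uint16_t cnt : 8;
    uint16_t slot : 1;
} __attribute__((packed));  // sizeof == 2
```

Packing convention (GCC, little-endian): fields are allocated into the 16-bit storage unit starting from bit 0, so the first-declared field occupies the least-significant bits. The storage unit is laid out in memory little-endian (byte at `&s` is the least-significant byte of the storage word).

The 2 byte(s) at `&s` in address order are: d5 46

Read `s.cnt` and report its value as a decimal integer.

141

[0]=0xd5 [1]=0x46 (little-endian) → word 0x46d5
opcode [0+:1] = (word>>0) & 0x1 = 1
len [1+:1] = (word>>1) & 0x1 = 0
tag [2+:5] = (word>>2) & 0x1f = 21
cnt [7+:8] = (word>>7) & 0xff = 141  ←
slot [15+:1] = (word>>15) & 0x1 = 0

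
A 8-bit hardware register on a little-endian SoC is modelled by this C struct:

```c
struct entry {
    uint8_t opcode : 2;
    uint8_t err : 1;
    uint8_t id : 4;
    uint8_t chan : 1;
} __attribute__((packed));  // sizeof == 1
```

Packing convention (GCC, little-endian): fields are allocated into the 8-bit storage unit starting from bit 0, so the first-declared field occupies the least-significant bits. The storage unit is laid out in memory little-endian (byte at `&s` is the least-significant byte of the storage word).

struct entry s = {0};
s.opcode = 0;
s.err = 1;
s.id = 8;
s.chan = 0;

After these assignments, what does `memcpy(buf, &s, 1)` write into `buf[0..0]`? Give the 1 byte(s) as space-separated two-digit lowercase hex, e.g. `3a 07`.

opcode:2 = 0 → 0x0 << 0 → word 0x00
err:1 = 1 → 0x1 << 2 → word 0x04
id:4 = 8 → 0x8 << 3 → word 0x44
chan:1 = 0 → 0x0 << 7 → word 0x44
word = 0x44 → little-endian bytes:
  [0]=0x44

44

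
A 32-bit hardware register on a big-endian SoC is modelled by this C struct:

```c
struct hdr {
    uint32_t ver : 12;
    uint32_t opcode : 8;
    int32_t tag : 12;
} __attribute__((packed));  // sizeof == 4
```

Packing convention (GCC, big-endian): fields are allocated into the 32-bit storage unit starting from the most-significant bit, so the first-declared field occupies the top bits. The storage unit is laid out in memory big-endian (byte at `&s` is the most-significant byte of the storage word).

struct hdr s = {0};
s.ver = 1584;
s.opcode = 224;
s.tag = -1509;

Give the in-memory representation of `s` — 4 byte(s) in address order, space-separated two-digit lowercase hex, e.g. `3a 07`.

63 0e 0a 1b

[20+:12] ver=1584 & 0xfff = 0x630; word=0x63000000
[12+:8] opcode=224 & 0xff = 0xe0; word=0x630e0000
[0+:12] tag=-1509 & 0xfff = 0xa1b; word=0x630e0a1b
word = 0x630e0a1b → big-endian bytes:
  [0]=0x63  [1]=0x0e  [2]=0x0a  [3]=0x1b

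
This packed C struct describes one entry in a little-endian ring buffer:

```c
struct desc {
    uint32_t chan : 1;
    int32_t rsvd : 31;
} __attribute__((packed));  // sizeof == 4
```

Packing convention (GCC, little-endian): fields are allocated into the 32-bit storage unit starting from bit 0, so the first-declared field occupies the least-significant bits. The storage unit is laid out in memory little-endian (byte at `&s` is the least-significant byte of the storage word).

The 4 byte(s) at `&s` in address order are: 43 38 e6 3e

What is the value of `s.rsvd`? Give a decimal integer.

527637537

[0]=0x43 [1]=0x38 [2]=0xe6 [3]=0x3e (little-endian) → word 0x3ee63843
chan:1 @ bit 0 → (0x3ee63843>>0)&0x1 = 0x1
rsvd:31 @ bit 1 → (0x3ee63843>>1)&0x7fffffff = 0x1f731c21  ←
rsvd signed 31b, MSB=0: value = 527637537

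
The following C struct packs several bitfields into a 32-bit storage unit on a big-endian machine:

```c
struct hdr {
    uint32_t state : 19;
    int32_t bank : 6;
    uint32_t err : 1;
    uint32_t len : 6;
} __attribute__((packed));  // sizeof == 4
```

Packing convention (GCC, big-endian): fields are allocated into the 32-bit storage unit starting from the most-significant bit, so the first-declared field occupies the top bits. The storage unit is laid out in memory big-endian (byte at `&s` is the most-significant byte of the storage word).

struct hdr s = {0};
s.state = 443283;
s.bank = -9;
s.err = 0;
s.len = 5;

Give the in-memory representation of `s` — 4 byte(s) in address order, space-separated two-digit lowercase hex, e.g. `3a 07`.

d8 72 7b 85

[13+:19] state=443283 & 0x7ffff = 0x6c393; word=0xd8726000
[7+:6] bank=-9 & 0x3f = 0x37; word=0xd8727b80
[6+:1] err=0 & 0x1 = 0x0; word=0xd8727b80
[0+:6] len=5 & 0x3f = 0x5; word=0xd8727b85
word = 0xd8727b85 → big-endian bytes:
  [0]=0xd8  [1]=0x72  [2]=0x7b  [3]=0x85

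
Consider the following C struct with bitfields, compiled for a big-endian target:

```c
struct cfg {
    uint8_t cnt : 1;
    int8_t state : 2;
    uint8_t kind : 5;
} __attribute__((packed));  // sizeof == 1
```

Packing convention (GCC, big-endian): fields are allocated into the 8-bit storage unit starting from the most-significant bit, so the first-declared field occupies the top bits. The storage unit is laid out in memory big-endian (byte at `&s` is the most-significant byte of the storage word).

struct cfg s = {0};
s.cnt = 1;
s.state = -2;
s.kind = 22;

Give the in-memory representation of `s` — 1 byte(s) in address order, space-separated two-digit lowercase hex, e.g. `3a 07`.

d6

cnt:1 = 1 → 0x1 << 7 → word 0x80
state:2 = -2 → 0x2 << 5 → word 0xc0
kind:5 = 22 → 0x16 << 0 → word 0xd6
word = 0xd6 → big-endian bytes:
  [0]=0xd6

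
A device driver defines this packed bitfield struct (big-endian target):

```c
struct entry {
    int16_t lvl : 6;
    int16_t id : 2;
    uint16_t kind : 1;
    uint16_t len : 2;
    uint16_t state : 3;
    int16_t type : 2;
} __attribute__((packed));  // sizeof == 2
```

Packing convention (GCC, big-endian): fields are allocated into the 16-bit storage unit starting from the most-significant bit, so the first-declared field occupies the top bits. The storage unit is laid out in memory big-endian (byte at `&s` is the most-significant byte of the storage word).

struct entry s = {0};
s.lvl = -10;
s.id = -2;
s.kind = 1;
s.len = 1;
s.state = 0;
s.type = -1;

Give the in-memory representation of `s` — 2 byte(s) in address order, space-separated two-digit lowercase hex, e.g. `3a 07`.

da a3

[10+:6] lvl=-10 & 0x3f = 0x36; word=0xd800
[8+:2] id=-2 & 0x3 = 0x2; word=0xda00
[7+:1] kind=1 & 0x1 = 0x1; word=0xda80
[5+:2] len=1 & 0x3 = 0x1; word=0xdaa0
[2+:3] state=0 & 0x7 = 0x0; word=0xdaa0
[0+:2] type=-1 & 0x3 = 0x3; word=0xdaa3
word = 0xdaa3 → big-endian bytes:
  [0]=0xda  [1]=0xa3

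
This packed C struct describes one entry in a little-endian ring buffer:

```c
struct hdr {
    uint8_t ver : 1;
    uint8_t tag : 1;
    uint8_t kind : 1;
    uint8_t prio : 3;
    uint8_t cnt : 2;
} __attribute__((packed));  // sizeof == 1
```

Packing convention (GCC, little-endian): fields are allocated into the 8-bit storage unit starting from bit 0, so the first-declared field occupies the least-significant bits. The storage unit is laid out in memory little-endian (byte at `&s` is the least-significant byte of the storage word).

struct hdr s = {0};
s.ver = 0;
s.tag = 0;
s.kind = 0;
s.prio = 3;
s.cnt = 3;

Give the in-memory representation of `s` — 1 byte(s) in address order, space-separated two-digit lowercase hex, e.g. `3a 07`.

d8

ver:1 = 0 → 0x0 << 0 → word 0x00
tag:1 = 0 → 0x0 << 1 → word 0x00
kind:1 = 0 → 0x0 << 2 → word 0x00
prio:3 = 3 → 0x3 << 3 → word 0x18
cnt:2 = 3 → 0x3 << 6 → word 0xd8
word = 0xd8 → little-endian bytes:
  [0]=0xd8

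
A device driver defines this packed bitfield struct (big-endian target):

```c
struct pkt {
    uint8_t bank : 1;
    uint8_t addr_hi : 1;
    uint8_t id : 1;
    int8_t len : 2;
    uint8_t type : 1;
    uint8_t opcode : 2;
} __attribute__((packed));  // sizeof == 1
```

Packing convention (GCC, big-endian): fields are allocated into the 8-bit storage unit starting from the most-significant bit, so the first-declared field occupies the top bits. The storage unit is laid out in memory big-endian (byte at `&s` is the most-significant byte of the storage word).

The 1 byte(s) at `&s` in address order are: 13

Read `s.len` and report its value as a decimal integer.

[0]=0x13 (big-endian) → word 0x13
bank [7+:1] = (word>>7) & 0x1 = 0
addr_hi [6+:1] = (word>>6) & 0x1 = 0
id [5+:1] = (word>>5) & 0x1 = 0
len [3+:2] = (word>>3) & 0x3 = 2  ←
type [2+:1] = (word>>2) & 0x1 = 0
opcode [0+:2] = (word>>0) & 0x3 = 3
len signed 2b, MSB=1: 2 - 4 = -2

-2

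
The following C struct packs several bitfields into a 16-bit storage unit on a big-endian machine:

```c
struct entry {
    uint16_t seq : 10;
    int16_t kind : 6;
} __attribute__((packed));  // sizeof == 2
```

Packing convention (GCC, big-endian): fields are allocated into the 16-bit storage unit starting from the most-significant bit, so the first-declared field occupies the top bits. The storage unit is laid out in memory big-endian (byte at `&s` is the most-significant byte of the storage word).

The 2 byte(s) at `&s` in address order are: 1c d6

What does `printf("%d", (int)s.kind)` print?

22

[0]=0x1c [1]=0xd6 (big-endian) → word 0x1cd6
seq:10 @ bit 6 → (0x1cd6>>6)&0x3ff = 0x73
kind:6 @ bit 0 → (0x1cd6>>0)&0x3f = 0x16  ←
kind signed 6b, MSB=0: value = 22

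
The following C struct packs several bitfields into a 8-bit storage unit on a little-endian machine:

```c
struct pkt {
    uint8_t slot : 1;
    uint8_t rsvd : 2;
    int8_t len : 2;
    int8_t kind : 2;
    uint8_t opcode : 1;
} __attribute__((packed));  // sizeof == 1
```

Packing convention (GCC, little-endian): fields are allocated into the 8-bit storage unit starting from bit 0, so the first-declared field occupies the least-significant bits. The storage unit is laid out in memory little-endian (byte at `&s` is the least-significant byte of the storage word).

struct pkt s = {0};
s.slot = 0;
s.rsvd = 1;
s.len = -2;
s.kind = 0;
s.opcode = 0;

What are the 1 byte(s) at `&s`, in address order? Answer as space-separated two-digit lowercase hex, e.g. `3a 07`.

12

[0+:1] slot=0 & 0x1 = 0x0; word=0x00
[1+:2] rsvd=1 & 0x3 = 0x1; word=0x02
[3+:2] len=-2 & 0x3 = 0x2; word=0x12
[5+:2] kind=0 & 0x3 = 0x0; word=0x12
[7+:1] opcode=0 & 0x1 = 0x0; word=0x12
word = 0x12 → little-endian bytes:
  [0]=0x12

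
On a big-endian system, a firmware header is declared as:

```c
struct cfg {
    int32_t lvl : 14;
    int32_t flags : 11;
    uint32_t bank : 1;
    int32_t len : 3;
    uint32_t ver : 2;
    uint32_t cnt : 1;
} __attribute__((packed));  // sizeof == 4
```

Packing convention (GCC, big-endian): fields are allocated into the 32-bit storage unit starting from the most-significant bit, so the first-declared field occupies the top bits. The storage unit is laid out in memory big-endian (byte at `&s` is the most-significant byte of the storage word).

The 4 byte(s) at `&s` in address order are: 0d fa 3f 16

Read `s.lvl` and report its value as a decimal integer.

[0]=0x0d [1]=0xfa [2]=0x3f [3]=0x16 (big-endian) → word 0x0dfa3f16
lvl [18+:14] = (word>>18) & 0x3fff = 894  ←
flags [7+:11] = (word>>7) & 0x7ff = 1150
bank [6+:1] = (word>>6) & 0x1 = 0
len [3+:3] = (word>>3) & 0x7 = 2
ver [1+:2] = (word>>1) & 0x3 = 3
cnt [0+:1] = (word>>0) & 0x1 = 0
lvl signed 14b, MSB=0: value = 894

894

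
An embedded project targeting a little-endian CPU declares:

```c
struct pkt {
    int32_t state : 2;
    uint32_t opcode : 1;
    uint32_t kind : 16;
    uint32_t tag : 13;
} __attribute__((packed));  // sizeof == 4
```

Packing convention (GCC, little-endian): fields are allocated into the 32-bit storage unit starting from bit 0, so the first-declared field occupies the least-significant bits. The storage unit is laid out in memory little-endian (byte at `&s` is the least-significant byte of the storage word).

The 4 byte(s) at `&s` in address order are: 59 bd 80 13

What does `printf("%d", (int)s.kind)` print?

6059

[0]=0x59 [1]=0xbd [2]=0x80 [3]=0x13 (little-endian) → word 0x1380bd59
state [0+:2] = (word>>0) & 0x3 = 1
opcode [2+:1] = (word>>2) & 0x1 = 0
kind [3+:16] = (word>>3) & 0xffff = 6059  ←
tag [19+:13] = (word>>19) & 0x1fff = 624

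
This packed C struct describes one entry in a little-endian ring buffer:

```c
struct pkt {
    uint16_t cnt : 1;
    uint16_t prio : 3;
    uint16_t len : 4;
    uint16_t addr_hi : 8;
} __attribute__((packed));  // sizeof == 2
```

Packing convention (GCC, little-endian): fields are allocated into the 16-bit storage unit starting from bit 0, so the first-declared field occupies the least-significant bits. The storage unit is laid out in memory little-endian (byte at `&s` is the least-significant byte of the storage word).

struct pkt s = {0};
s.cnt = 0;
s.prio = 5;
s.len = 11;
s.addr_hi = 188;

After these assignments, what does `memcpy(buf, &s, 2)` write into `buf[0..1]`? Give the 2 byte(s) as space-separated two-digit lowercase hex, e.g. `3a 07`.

ba bc

cnt (1b) val=0 bits=0x0 at bit 0: 0x0000
prio (3b) val=5 bits=0x5 at bit 1: 0x000a
len (4b) val=11 bits=0xb at bit 4: 0x00ba
addr_hi (8b) val=188 bits=0xbc at bit 8: 0xbcba
word = 0xbcba → little-endian bytes:
  [0]=0xba  [1]=0xbc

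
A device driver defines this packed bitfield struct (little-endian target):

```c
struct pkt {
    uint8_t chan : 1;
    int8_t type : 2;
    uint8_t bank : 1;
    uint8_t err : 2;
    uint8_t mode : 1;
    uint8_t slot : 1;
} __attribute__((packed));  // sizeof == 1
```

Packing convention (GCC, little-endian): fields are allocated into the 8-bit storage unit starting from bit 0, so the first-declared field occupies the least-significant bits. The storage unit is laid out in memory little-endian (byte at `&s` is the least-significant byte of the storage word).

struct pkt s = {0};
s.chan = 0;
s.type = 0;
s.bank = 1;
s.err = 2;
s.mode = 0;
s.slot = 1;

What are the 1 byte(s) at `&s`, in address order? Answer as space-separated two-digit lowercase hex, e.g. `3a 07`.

a8

[0+:1] chan=0 & 0x1 = 0x0; word=0x00
[1+:2] type=0 & 0x3 = 0x0; word=0x00
[3+:1] bank=1 & 0x1 = 0x1; word=0x08
[4+:2] err=2 & 0x3 = 0x2; word=0x28
[6+:1] mode=0 & 0x1 = 0x0; word=0x28
[7+:1] slot=1 & 0x1 = 0x1; word=0xa8
word = 0xa8 → little-endian bytes:
  [0]=0xa8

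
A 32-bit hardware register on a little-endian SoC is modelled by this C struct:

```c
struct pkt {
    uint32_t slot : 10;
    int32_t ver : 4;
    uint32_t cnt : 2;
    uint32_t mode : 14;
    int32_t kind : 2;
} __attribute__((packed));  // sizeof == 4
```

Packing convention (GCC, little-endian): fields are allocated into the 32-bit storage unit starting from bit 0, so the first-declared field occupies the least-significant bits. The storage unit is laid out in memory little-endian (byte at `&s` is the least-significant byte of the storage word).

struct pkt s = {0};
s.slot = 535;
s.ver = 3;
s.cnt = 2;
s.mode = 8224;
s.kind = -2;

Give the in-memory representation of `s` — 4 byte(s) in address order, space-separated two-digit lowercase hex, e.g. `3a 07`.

[0+:10] slot=535 & 0x3ff = 0x217; word=0x00000217
[10+:4] ver=3 & 0xf = 0x3; word=0x00000e17
[14+:2] cnt=2 & 0x3 = 0x2; word=0x00008e17
[16+:14] mode=8224 & 0x3fff = 0x2020; word=0x20208e17
[30+:2] kind=-2 & 0x3 = 0x2; word=0xa0208e17
word = 0xa0208e17 → little-endian bytes:
  [0]=0x17  [1]=0x8e  [2]=0x20  [3]=0xa0

17 8e 20 a0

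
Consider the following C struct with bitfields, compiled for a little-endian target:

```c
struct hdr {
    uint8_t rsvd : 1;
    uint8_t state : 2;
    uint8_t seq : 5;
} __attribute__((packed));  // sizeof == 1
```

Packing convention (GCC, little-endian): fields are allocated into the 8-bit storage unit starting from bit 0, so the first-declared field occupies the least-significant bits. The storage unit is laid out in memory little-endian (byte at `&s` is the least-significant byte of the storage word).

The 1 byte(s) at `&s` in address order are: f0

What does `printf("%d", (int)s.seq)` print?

30

[0]=0xf0 (little-endian) → word 0xf0
rsvd:1 @ bit 0 → (0xf0>>0)&0x1 = 0x0
state:2 @ bit 1 → (0xf0>>1)&0x3 = 0x0
seq:5 @ bit 3 → (0xf0>>3)&0x1f = 0x1e  ←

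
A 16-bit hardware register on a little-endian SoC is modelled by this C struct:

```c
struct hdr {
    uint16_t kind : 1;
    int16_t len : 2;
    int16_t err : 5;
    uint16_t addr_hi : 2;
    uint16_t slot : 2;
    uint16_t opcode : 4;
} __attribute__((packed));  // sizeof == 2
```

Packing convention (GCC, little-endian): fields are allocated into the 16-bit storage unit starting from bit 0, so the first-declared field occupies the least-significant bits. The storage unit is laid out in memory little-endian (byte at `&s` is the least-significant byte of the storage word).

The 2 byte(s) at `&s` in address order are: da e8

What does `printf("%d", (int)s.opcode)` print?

14

[0]=0xda [1]=0xe8 (little-endian) → word 0xe8da
kind:1 @ bit 0 → (0xe8da>>0)&0x1 = 0x0
len:2 @ bit 1 → (0xe8da>>1)&0x3 = 0x1
err:5 @ bit 3 → (0xe8da>>3)&0x1f = 0x1b
addr_hi:2 @ bit 8 → (0xe8da>>8)&0x3 = 0x0
slot:2 @ bit 10 → (0xe8da>>10)&0x3 = 0x2
opcode:4 @ bit 12 → (0xe8da>>12)&0xf = 0xe  ←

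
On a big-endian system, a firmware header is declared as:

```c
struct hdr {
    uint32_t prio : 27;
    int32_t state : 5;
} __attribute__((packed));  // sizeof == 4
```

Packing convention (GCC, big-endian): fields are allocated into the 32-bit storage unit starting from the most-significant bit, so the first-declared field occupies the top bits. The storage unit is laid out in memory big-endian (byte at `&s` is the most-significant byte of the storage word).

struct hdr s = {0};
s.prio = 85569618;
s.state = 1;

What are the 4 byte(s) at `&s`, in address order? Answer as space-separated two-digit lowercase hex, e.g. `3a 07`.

a3 36 0a 41

[5+:27] prio=85569618 & 0x7ffffff = 0x519b052; word=0xa3360a40
[0+:5] state=1 & 0x1f = 0x1; word=0xa3360a41
word = 0xa3360a41 → big-endian bytes:
  [0]=0xa3  [1]=0x36  [2]=0x0a  [3]=0x41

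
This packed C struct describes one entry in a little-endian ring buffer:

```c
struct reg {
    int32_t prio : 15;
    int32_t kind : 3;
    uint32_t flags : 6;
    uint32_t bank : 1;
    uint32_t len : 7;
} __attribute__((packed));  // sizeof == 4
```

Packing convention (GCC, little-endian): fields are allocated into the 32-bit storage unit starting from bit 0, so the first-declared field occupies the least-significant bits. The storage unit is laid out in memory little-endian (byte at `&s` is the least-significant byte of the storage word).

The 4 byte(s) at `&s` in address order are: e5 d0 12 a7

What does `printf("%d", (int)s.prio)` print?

-12059

[0]=0xe5 [1]=0xd0 [2]=0x12 [3]=0xa7 (little-endian) → word 0xa712d0e5
prio [0+:15] = (word>>0) & 0x7fff = 20709  ←
kind [15+:3] = (word>>15) & 0x7 = 5
flags [18+:6] = (word>>18) & 0x3f = 4
bank [24+:1] = (word>>24) & 0x1 = 1
len [25+:7] = (word>>25) & 0x7f = 83
prio signed 15b, MSB=1: 20709 - 32768 = -12059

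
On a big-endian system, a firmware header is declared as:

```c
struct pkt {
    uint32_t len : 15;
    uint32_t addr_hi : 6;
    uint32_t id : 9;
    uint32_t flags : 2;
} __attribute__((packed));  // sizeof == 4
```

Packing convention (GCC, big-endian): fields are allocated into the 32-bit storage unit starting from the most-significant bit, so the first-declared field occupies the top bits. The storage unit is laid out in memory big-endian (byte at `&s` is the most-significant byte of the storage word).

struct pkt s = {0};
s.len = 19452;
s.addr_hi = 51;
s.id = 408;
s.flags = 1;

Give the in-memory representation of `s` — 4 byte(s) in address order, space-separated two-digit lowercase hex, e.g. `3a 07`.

97 f9 9e 61

[17+:15] len=19452 & 0x7fff = 0x4bfc; word=0x97f80000
[11+:6] addr_hi=51 & 0x3f = 0x33; word=0x97f99800
[2+:9] id=408 & 0x1ff = 0x198; word=0x97f99e60
[0+:2] flags=1 & 0x3 = 0x1; word=0x97f99e61
word = 0x97f99e61 → big-endian bytes:
  [0]=0x97  [1]=0xf9  [2]=0x9e  [3]=0x61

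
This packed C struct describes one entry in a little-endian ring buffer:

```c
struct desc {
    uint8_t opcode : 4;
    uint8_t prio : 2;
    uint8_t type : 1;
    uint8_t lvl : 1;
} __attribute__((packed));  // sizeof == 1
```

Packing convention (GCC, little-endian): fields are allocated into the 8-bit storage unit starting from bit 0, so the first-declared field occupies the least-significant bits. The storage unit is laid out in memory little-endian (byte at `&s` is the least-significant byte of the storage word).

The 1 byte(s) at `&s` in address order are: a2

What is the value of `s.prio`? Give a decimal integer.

[0]=0xa2 (little-endian) → word 0xa2
opcode:4 @ bit 0 → (0xa2>>0)&0xf = 0x2
prio:2 @ bit 4 → (0xa2>>4)&0x3 = 0x2  ←
type:1 @ bit 6 → (0xa2>>6)&0x1 = 0x0
lvl:1 @ bit 7 → (0xa2>>7)&0x1 = 0x1

2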